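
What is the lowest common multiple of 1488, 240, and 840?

52080

1488 = 2^4 × 3 × 31
240 = 2^4 × 3 × 5
840 = 2^3 × 3 × 5 × 7
LCM(1488, 240, 840) = 2^4 × 3 × 5 × 7 × 31 = 52080.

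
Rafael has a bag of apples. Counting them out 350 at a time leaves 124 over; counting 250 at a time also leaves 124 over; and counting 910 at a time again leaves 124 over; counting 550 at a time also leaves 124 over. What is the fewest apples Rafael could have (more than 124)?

N − 124 must be a common multiple of 350, 250, 910, and 550.
350 = 2 × 5^2 × 7
250 = 2 × 5^3
910 = 2 × 5 × 7 × 13
550 = 2 × 5^2 × 11
LCM(350, 250, 910, 550) = 2 × 5^3 × 7 × 11 × 13 = 250250.
Smallest N > 124 is LCM + 124 = 250250 + 124 = 250374.

250374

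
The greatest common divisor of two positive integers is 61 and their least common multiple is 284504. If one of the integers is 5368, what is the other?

For two integers, gcd × lcm = product, so the other is (61 × 284504) / 5368 = 17354744 / 5368 = 3233.

3233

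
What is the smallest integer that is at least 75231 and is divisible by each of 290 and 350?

81200

The integer must be a common multiple of 290 and 350, so a multiple of their LCM.
290 = 2 × 5 × 29
350 = 2 × 5^2 × 7
LCM(290, 350) = 2 × 5^2 × 7 × 29 = 10150.
Smallest multiple of 10150 that is ≥ 75231: ⌈75231/10150⌉ × 10150 = 8 × 10150 = 81200.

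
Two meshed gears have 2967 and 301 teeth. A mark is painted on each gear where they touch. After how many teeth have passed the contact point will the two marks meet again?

20769 teeth

The first simultaneous occurrence is after LCM of the individual periods.
2967 = 3 × 23 × 43
301 = 7 × 43
LCM(2967, 301) = 3 × 7 × 23 × 43 = 20769.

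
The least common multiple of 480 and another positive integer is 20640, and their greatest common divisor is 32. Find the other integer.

gcd × lcm = product of the two integers, so the other integer is (32 × 20640) / 480 = 1376.

1376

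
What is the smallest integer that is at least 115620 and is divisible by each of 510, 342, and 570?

116280

The integer must be a common multiple of 510, 342, and 570, so a multiple of their LCM.
510 = 2 × 3 × 5 × 17
342 = 2 × 3^2 × 19
570 = 2 × 3 × 5 × 19
LCM(510, 342, 570) = 2 × 3^2 × 5 × 17 × 19 = 29070.
Smallest multiple of 29070 that is ≥ 115620: ⌈115620/29070⌉ × 29070 = 4 × 29070 = 116280.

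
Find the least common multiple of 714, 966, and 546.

213486

714 = 2 × 3 × 7 × 17
966 = 2 × 3 × 7 × 23
546 = 2 × 3 × 7 × 13
LCM(714, 966, 546) = 2 × 3 × 7 × 13 × 17 × 23 = 213486.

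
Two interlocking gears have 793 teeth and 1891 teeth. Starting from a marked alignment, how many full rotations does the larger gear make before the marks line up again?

The first common completion time is the LCM of the periods.
793 = 13 × 61
1891 = 31 × 61
LCM(793, 1891) = 13 × 31 × 61 = 24583.
Rotations for period 1891: 24583 / 1891 = 13.

13 rotations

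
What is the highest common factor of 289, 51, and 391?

17

289 = 17^2
51 = 3 × 17
391 = 17 × 23
gcd(289, 51, 391) = 17.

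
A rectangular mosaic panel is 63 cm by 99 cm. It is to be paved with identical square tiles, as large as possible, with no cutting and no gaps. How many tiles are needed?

Tile side = gcd(63, 99).
63 = 3^2 × 7
99 = 3^2 × 11
gcd(63, 99) = 3^2 = 9.
Tiles: (63/9) × (99/9) = 7 × 11 = 77.

77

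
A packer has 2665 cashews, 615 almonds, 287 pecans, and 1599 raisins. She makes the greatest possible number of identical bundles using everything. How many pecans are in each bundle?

Number of bundles = gcd(2665, 615, 287, 1599).
2665 = 5 × 13 × 41
615 = 3 × 5 × 41
287 = 7 × 41
1599 = 3 × 13 × 41
gcd(2665, 615, 287, 1599) = 41.
pecans per bundle = 287 / 41 = 7.

7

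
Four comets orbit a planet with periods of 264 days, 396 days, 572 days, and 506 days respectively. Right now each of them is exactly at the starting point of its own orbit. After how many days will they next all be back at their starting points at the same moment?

We need the least common multiple of the intervals.
264 = 2^3 × 3 × 11
396 = 2^2 × 3^2 × 11
572 = 2^2 × 11 × 13
506 = 2 × 11 × 23
LCM(264, 396, 572, 506) = 2^3 × 3^2 × 11 × 13 × 23 = 236808.

236808 days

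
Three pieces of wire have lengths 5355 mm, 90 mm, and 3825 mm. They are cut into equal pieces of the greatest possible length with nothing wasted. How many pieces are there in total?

Piece length = gcd(5355, 90, 3825).
5355 = 3^2 × 5 × 7 × 17
90 = 2 × 3^2 × 5
3825 = 3^2 × 5^2 × 17
gcd(5355, 90, 3825) = 3^2 × 5 = 45.
Total pieces = 5355/45 + 90/45 + 3825/45 = 119 + 2 + 85 = 206.

206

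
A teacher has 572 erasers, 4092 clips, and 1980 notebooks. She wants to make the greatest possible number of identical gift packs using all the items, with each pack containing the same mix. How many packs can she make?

44 packs

The pack count must divide each quantity, so the greatest is gcd(572, 4092, 1980).
572 = 2^2 × 11 × 13
4092 = 2^2 × 3 × 11 × 31
1980 = 2^2 × 3^2 × 5 × 11
gcd(572, 4092, 1980) = 2^2 × 11 = 44.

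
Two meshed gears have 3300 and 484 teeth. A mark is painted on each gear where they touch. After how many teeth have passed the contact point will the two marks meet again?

36300 teeth

We need the least common multiple of the intervals.
3300 = 2^2 × 3 × 5^2 × 11
484 = 2^2 × 11^2
LCM(3300, 484) = 2^2 × 3 × 5^2 × 11^2 = 36300.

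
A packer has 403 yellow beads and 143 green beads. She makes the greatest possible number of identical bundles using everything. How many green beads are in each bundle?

Number of bundles = gcd(403, 143).
403 = 13 × 31
143 = 11 × 13
gcd(403, 143) = 13.
green beads per bundle = 143 / 13 = 11.

11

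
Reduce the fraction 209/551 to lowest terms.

11/29

209 = 11 × 19
551 = 19 × 29
gcd(209, 551) = 19.
Divide numerator and denominator by 19: 209/551 = 11/29.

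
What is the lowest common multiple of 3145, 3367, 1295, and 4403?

3145 = 5 × 17 × 37
3367 = 7 × 13 × 37
1295 = 5 × 7 × 37
4403 = 7 × 17 × 37
LCM(3145, 3367, 1295, 4403) = 5 × 7 × 13 × 17 × 37 = 286195.

286195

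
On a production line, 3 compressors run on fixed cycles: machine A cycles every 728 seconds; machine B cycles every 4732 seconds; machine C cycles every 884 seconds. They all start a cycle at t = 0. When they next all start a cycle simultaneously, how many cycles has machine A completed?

221 cycles

All finish a whole number of cycles simultaneously at t = LCM of the periods.
728 = 2^3 × 7 × 13
4732 = 2^2 × 7 × 13^2
884 = 2^2 × 13 × 17
LCM(728, 4732, 884) = 2^3 × 7 × 13^2 × 17 = 160888.
Cycles for period 728: 160888 / 728 = 221.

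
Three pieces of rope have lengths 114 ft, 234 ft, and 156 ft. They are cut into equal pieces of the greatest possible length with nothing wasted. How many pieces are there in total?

Piece length = gcd(114, 234, 156).
114 = 2 × 3 × 19
234 = 2 × 3^2 × 13
156 = 2^2 × 3 × 13
gcd(114, 234, 156) = 2 × 3 = 6.
Total pieces = 114/6 + 234/6 + 156/6 = 19 + 39 + 26 = 84.

84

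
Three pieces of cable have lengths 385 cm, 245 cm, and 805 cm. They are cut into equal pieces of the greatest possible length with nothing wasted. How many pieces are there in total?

41

Piece length = gcd(385, 245, 805).
385 = 5 × 7 × 11
245 = 5 × 7^2
805 = 5 × 7 × 23
gcd(385, 245, 805) = 5 × 7 = 35.
Total pieces = 385/35 + 245/35 + 805/35 = 11 + 7 + 23 = 41.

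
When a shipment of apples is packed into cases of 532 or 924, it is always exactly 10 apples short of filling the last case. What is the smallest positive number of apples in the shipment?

17546

Being 10 short of a full case of size k means N ≡ −10 (mod k), i.e. N + 10 is a multiple of each size.
532 = 2^2 × 7 × 19
924 = 2^2 × 3 × 7 × 11
LCM(532, 924) = 2^2 × 3 × 7 × 11 × 19 = 17556.
Smallest positive N is 17556 − 10 = 17546.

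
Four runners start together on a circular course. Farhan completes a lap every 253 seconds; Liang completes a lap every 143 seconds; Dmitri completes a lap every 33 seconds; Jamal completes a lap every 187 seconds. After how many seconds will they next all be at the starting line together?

We need the least common multiple of the intervals.
253 = 11 × 23
143 = 11 × 13
33 = 3 × 11
187 = 11 × 17
LCM(253, 143, 33, 187) = 3 × 11 × 13 × 17 × 23 = 167739.

167739 seconds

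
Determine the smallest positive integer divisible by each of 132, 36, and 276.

9108

132 = 2^2 × 3 × 11
36 = 2^2 × 3^2
276 = 2^2 × 3 × 23
LCM(132, 36, 276) = 2^2 × 3^2 × 11 × 23 = 9108.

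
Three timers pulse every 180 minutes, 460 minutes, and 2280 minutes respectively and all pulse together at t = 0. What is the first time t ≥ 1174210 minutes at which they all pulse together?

1258560 minutes

Joint pulses occur at multiples of LCM(180, 460, 2280).
180 = 2^2 × 3^2 × 5
460 = 2^2 × 5 × 23
2280 = 2^3 × 3 × 5 × 19
LCM(180, 460, 2280) = 2^3 × 3^2 × 5 × 19 × 23 = 157320.
Smallest multiple of 157320 that is ≥ 1174210: ⌈1174210/157320⌉ × 157320 = 8 × 157320 = 1258560.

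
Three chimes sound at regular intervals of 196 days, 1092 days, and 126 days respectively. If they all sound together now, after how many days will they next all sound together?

They coincide at every common multiple of the periods; the first is the LCM.
196 = 2^2 × 7^2
1092 = 2^2 × 3 × 7 × 13
126 = 2 × 3^2 × 7
LCM(196, 1092, 126) = 2^2 × 3^2 × 7^2 × 13 = 22932.

22932 days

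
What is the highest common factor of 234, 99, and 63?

9

234 = 2 × 3^2 × 13
99 = 3^2 × 11
63 = 3^2 × 7
gcd(234, 99, 63) = 3^2 = 9.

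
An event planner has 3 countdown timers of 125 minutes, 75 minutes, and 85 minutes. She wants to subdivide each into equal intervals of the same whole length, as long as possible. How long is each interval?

5 minutes

The interval must divide each timer length; the longest such is the gcd.
125 = 5^3
75 = 3 × 5^2
85 = 5 × 17
gcd(125, 75, 85) = 5.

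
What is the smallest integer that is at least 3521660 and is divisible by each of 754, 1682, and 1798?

4067076

The integer must be a common multiple of 754, 1682, and 1798, so a multiple of their LCM.
754 = 2 × 13 × 29
1682 = 2 × 29^2
1798 = 2 × 29 × 31
LCM(754, 1682, 1798) = 2 × 13 × 29^2 × 31 = 677846.
Smallest multiple of 677846 that is ≥ 3521660: ⌈3521660/677846⌉ × 677846 = 6 × 677846 = 4067076.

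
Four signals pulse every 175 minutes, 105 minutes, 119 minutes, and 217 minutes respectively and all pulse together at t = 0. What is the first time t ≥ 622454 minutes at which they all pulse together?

Joint pulses occur at multiples of LCM(175, 105, 119, 217).
175 = 5^2 × 7
105 = 3 × 5 × 7
119 = 7 × 17
217 = 7 × 31
LCM(175, 105, 119, 217) = 3 × 5^2 × 7 × 17 × 31 = 276675.
Smallest multiple of 276675 that is ≥ 622454: ⌈622454/276675⌉ × 276675 = 3 × 276675 = 830025.

830025 minutes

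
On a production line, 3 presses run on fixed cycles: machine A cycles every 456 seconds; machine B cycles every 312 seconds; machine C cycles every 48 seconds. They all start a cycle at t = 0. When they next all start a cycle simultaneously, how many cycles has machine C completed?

All finish a whole number of cycles simultaneously at t = LCM of the periods.
456 = 2^3 × 3 × 19
312 = 2^3 × 3 × 13
48 = 2^4 × 3
LCM(456, 312, 48) = 2^4 × 3 × 13 × 19 = 11856.
Cycles for period 48: 11856 / 48 = 247.

247 cycles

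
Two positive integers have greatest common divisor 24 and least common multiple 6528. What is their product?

For any two positive integers, gcd × lcm = product = 24 × 6528 = 156672.

156672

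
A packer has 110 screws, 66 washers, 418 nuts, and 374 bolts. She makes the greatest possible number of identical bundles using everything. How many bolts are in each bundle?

17

Number of bundles = gcd(110, 66, 418, 374).
110 = 2 × 5 × 11
66 = 2 × 3 × 11
418 = 2 × 11 × 19
374 = 2 × 11 × 17
gcd(110, 66, 418, 374) = 2 × 11 = 22.
bolts per bundle = 374 / 22 = 17.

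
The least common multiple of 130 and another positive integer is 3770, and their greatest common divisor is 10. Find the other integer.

gcd × lcm = product of the two integers, so the other integer is (10 × 3770) / 130 = 290.

290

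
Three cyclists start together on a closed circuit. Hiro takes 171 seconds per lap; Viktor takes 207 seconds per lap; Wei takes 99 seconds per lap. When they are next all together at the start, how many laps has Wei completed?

The first common completion time is the LCM of the periods.
171 = 3^2 × 19
207 = 3^2 × 23
99 = 3^2 × 11
LCM(171, 207, 99) = 3^2 × 11 × 19 × 23 = 43263.
Laps for period 99: 43263 / 99 = 437.

437 laps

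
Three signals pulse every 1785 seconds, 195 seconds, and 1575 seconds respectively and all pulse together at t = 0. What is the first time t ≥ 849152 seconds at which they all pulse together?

1044225 seconds

Joint pulses occur at multiples of LCM(1785, 195, 1575).
1785 = 3 × 5 × 7 × 17
195 = 3 × 5 × 13
1575 = 3^2 × 5^2 × 7
LCM(1785, 195, 1575) = 3^2 × 5^2 × 7 × 13 × 17 = 348075.
Smallest multiple of 348075 that is ≥ 849152: ⌈849152/348075⌉ × 348075 = 3 × 348075 = 1044225.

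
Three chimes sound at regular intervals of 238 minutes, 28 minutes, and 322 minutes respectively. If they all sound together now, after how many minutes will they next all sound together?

10948 minutes

They coincide at every common multiple of the periods; the first is the LCM.
238 = 2 × 7 × 17
28 = 2^2 × 7
322 = 2 × 7 × 23
LCM(238, 28, 322) = 2^2 × 7 × 17 × 23 = 10948.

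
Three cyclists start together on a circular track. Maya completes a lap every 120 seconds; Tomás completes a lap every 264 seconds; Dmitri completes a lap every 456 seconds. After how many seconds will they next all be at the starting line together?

25080 seconds

They coincide at every common multiple of the periods; the first is the LCM.
120 = 2^3 × 3 × 5
264 = 2^3 × 3 × 11
456 = 2^3 × 3 × 19
LCM(120, 264, 456) = 2^3 × 3 × 5 × 11 × 19 = 25080.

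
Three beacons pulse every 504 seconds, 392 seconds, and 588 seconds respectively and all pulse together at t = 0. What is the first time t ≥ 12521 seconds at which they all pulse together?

Joint pulses occur at multiples of LCM(504, 392, 588).
504 = 2^3 × 3^2 × 7
392 = 2^3 × 7^2
588 = 2^2 × 3 × 7^2
LCM(504, 392, 588) = 2^3 × 3^2 × 7^2 = 3528.
Smallest multiple of 3528 that is ≥ 12521: ⌈12521/3528⌉ × 3528 = 4 × 3528 = 14112.

14112 seconds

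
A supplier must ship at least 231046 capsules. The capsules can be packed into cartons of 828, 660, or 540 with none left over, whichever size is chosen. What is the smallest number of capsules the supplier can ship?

273240

The number of capsules must be a common multiple of 828, 660, and 540, so a multiple of their LCM.
828 = 2^2 × 3^2 × 23
660 = 2^2 × 3 × 5 × 11
540 = 2^2 × 3^3 × 5
LCM(828, 660, 540) = 2^2 × 3^3 × 5 × 11 × 23 = 136620.
Smallest multiple of 136620 that is ≥ 231046: ⌈231046/136620⌉ × 136620 = 2 × 136620 = 273240.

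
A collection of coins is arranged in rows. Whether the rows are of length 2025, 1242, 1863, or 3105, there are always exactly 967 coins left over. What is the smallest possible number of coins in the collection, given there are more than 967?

94117

N − 967 must be a common multiple of 2025, 1242, 1863, and 3105.
2025 = 3^4 × 5^2
1242 = 2 × 3^3 × 23
1863 = 3^4 × 23
3105 = 3^3 × 5 × 23
LCM(2025, 1242, 1863, 3105) = 2 × 3^4 × 5^2 × 23 = 93150.
Smallest N > 967 is LCM + 967 = 93150 + 967 = 94117.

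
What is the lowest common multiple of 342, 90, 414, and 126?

275310

342 = 2 × 3^2 × 19
90 = 2 × 3^2 × 5
414 = 2 × 3^2 × 23
126 = 2 × 3^2 × 7
LCM(342, 90, 414, 126) = 2 × 3^2 × 5 × 7 × 19 × 23 = 275310.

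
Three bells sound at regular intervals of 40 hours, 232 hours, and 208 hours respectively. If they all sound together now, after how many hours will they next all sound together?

30160 hours

They coincide at every common multiple of the periods; the first is the LCM.
40 = 2^3 × 5
232 = 2^3 × 29
208 = 2^4 × 13
LCM(40, 232, 208) = 2^4 × 5 × 13 × 29 = 30160.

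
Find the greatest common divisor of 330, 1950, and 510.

30

330 = 2 × 3 × 5 × 11
1950 = 2 × 3 × 5^2 × 13
510 = 2 × 3 × 5 × 17
gcd(330, 1950, 510) = 2 × 3 × 5 = 30.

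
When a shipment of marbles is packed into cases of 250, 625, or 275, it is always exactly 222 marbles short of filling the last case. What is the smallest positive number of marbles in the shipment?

Being 222 short of a full case of size k means N ≡ −222 (mod k), i.e. N + 222 is a multiple of each size.
250 = 2 × 5^3
625 = 5^4
275 = 5^2 × 11
LCM(250, 625, 275) = 2 × 5^4 × 11 = 13750.
Smallest positive N is 13750 − 222 = 13528.

13528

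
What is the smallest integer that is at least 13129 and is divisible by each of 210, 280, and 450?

25200

The integer must be a common multiple of 210, 280, and 450, so a multiple of their LCM.
210 = 2 × 3 × 5 × 7
280 = 2^3 × 5 × 7
450 = 2 × 3^2 × 5^2
LCM(210, 280, 450) = 2^3 × 3^2 × 5^2 × 7 = 12600.
Smallest multiple of 12600 that is ≥ 13129: ⌈13129/12600⌉ × 12600 = 2 × 12600 = 25200.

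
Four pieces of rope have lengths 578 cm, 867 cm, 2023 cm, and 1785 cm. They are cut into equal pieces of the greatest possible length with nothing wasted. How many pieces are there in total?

Piece length = gcd(578, 867, 2023, 1785).
578 = 2 × 17^2
867 = 3 × 17^2
2023 = 7 × 17^2
1785 = 3 × 5 × 7 × 17
gcd(578, 867, 2023, 1785) = 17.
Total pieces = 578/17 + 867/17 + 2023/17 + 1785/17 = 34 + 51 + 119 + 105 = 309.

309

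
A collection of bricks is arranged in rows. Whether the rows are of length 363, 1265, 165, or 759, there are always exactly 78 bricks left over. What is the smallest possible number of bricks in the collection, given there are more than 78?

N − 78 must be a common multiple of 363, 1265, 165, and 759.
363 = 3 × 11^2
1265 = 5 × 11 × 23
165 = 3 × 5 × 11
759 = 3 × 11 × 23
LCM(363, 1265, 165, 759) = 3 × 5 × 11^2 × 23 = 41745.
Smallest N > 78 is LCM + 78 = 41745 + 78 = 41823.

41823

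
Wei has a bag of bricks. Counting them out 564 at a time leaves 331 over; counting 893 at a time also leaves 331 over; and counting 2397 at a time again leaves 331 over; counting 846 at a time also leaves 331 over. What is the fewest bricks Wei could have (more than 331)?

N − 331 must be a common multiple of 564, 893, 2397, and 846.
564 = 2^2 × 3 × 47
893 = 19 × 47
2397 = 3 × 17 × 47
846 = 2 × 3^2 × 47
LCM(564, 893, 2397, 846) = 2^2 × 3^2 × 17 × 19 × 47 = 546516.
Smallest N > 331 is LCM + 331 = 546516 + 331 = 546847.

546847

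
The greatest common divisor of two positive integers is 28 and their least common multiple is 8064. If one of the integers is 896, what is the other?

252

For two integers, gcd × lcm = product, so the other is (28 × 8064) / 896 = 225792 / 896 = 252.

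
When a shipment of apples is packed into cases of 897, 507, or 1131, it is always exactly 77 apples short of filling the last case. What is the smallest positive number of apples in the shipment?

Being 77 short of a full case of size k means N ≡ −77 (mod k), i.e. N + 77 is a multiple of each size.
897 = 3 × 13 × 23
507 = 3 × 13^2
1131 = 3 × 13 × 29
LCM(897, 507, 1131) = 3 × 13^2 × 23 × 29 = 338169.
Smallest positive N is 338169 − 77 = 338092.

338092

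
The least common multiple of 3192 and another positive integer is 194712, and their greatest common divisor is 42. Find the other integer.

2562

gcd × lcm = product of the two integers, so the other integer is (42 × 194712) / 3192 = 2562.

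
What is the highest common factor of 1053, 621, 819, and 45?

9

1053 = 3^4 × 13
621 = 3^3 × 23
819 = 3^2 × 7 × 13
45 = 3^2 × 5
gcd(1053, 621, 819, 45) = 3^2 = 9.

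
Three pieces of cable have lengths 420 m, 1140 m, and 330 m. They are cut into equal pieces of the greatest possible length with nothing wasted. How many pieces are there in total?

Piece length = gcd(420, 1140, 330).
420 = 2^2 × 3 × 5 × 7
1140 = 2^2 × 3 × 5 × 19
330 = 2 × 3 × 5 × 11
gcd(420, 1140, 330) = 2 × 3 × 5 = 30.
Total pieces = 420/30 + 1140/30 + 330/30 = 14 + 38 + 11 = 63.

63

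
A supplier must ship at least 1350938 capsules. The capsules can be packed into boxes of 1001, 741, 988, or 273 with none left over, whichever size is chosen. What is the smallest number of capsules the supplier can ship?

1369368

The number of capsules must be a common multiple of 1001, 741, 988, and 273, so a multiple of their LCM.
1001 = 7 × 11 × 13
741 = 3 × 13 × 19
988 = 2^2 × 13 × 19
273 = 3 × 7 × 13
LCM(1001, 741, 988, 273) = 2^2 × 3 × 7 × 11 × 13 × 19 = 228228.
Smallest multiple of 228228 that is ≥ 1350938: ⌈1350938/228228⌉ × 228228 = 6 × 228228 = 1369368.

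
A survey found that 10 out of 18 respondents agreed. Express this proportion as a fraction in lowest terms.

10 = 2 × 5
18 = 2 × 3^2
gcd(10, 18) = 2.
Divide numerator and denominator by 2: 10/18 = 5/9.

5/9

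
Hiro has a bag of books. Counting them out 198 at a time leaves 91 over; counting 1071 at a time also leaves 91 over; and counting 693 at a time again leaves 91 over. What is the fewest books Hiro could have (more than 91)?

23653

N − 91 must be a common multiple of 198, 1071, and 693.
198 = 2 × 3^2 × 11
1071 = 3^2 × 7 × 17
693 = 3^2 × 7 × 11
LCM(198, 1071, 693) = 2 × 3^2 × 7 × 11 × 17 = 23562.
Smallest N > 91 is LCM + 91 = 23562 + 91 = 23653.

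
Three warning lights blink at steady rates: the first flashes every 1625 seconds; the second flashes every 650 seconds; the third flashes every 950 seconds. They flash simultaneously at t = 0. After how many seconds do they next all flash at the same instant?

61750 seconds

They coincide at every common multiple of the periods; the first is the LCM.
1625 = 5^3 × 13
650 = 2 × 5^2 × 13
950 = 2 × 5^2 × 19
LCM(1625, 650, 950) = 2 × 5^3 × 13 × 19 = 61750.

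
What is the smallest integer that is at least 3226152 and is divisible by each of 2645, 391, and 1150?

3597200

The integer must be a common multiple of 2645, 391, and 1150, so a multiple of their LCM.
2645 = 5 × 23^2
391 = 17 × 23
1150 = 2 × 5^2 × 23
LCM(2645, 391, 1150) = 2 × 5^2 × 17 × 23^2 = 449650.
Smallest multiple of 449650 that is ≥ 3226152: ⌈3226152/449650⌉ × 449650 = 8 × 449650 = 3597200.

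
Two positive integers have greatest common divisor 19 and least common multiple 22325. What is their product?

For any two positive integers, gcd × lcm = product = 19 × 22325 = 424175.

424175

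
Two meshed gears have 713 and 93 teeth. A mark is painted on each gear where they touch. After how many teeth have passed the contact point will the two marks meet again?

2139 teeth

They coincide at every common multiple of the periods; the first is the LCM.
713 = 23 × 31
93 = 3 × 31
LCM(713, 93) = 3 × 23 × 31 = 2139.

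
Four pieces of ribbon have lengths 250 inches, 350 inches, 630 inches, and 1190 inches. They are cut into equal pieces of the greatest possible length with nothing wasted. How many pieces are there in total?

Piece length = gcd(250, 350, 630, 1190).
250 = 2 × 5^3
350 = 2 × 5^2 × 7
630 = 2 × 3^2 × 5 × 7
1190 = 2 × 5 × 7 × 17
gcd(250, 350, 630, 1190) = 2 × 5 = 10.
Total pieces = 250/10 + 350/10 + 630/10 + 1190/10 = 25 + 35 + 63 + 119 = 242.

242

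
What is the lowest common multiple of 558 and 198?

6138

558 = 2 × 3^2 × 31
198 = 2 × 3^2 × 11
LCM(558, 198) = 2 × 3^2 × 11 × 31 = 6138.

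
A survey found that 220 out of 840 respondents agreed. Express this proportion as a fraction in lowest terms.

220 = 2^2 × 5 × 11
840 = 2^3 × 3 × 5 × 7
gcd(220, 840) = 2^2 × 5 = 20.
Divide numerator and denominator by 20: 220/840 = 11/42.

11/42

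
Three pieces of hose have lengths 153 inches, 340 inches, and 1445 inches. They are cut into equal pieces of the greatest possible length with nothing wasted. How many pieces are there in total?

114

Piece length = gcd(153, 340, 1445).
153 = 3^2 × 17
340 = 2^2 × 5 × 17
1445 = 5 × 17^2
gcd(153, 340, 1445) = 17.
Total pieces = 153/17 + 340/17 + 1445/17 = 9 + 20 + 85 = 114.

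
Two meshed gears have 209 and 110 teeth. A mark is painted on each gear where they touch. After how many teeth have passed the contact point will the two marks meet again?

We need the least common multiple of the intervals.
209 = 11 × 19
110 = 2 × 5 × 11
LCM(209, 110) = 2 × 5 × 11 × 19 = 2090.

2090 teeth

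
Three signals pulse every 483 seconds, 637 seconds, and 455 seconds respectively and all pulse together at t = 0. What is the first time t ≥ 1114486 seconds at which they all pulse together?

Joint pulses occur at multiples of LCM(483, 637, 455).
483 = 3 × 7 × 23
637 = 7^2 × 13
455 = 5 × 7 × 13
LCM(483, 637, 455) = 3 × 5 × 7^2 × 13 × 23 = 219765.
Smallest multiple of 219765 that is ≥ 1114486: ⌈1114486/219765⌉ × 219765 = 6 × 219765 = 1318590.

1318590 seconds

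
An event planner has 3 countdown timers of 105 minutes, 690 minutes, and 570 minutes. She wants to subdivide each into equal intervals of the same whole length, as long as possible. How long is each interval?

15 minutes

The interval must divide each timer length; the longest such is the gcd.
105 = 3 × 5 × 7
690 = 2 × 3 × 5 × 23
570 = 2 × 3 × 5 × 19
gcd(105, 690, 570) = 3 × 5 = 15.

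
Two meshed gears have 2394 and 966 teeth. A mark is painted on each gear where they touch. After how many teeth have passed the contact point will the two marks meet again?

55062 teeth

We need the least common multiple of the intervals.
2394 = 2 × 3^2 × 7 × 19
966 = 2 × 3 × 7 × 23
LCM(2394, 966) = 2 × 3^2 × 7 × 19 × 23 = 55062.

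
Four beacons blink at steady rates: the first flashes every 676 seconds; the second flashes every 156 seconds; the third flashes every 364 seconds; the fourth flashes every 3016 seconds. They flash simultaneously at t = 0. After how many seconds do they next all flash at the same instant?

The first simultaneous occurrence is after LCM of the individual periods.
676 = 2^2 × 13^2
156 = 2^2 × 3 × 13
364 = 2^2 × 7 × 13
3016 = 2^3 × 13 × 29
LCM(676, 156, 364, 3016) = 2^3 × 3 × 7 × 13^2 × 29 = 823368.

823368 seconds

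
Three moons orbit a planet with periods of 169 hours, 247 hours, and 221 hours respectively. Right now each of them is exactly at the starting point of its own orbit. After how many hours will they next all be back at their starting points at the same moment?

54587 hours

We need the least common multiple of the intervals.
169 = 13^2
247 = 13 × 19
221 = 13 × 17
LCM(169, 247, 221) = 13^2 × 17 × 19 = 54587.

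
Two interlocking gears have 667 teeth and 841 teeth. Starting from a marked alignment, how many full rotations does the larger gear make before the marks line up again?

23 rotations

They are all back at their starting positions together after one LCM of the periods.
667 = 23 × 29
841 = 29^2
LCM(667, 841) = 23 × 29^2 = 19343.
Rotations for period 841: 19343 / 841 = 23.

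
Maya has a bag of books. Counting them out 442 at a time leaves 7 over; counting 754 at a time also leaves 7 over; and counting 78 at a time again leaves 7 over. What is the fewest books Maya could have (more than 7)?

38461

N − 7 must be a common multiple of 442, 754, and 78.
442 = 2 × 13 × 17
754 = 2 × 13 × 29
78 = 2 × 3 × 13
LCM(442, 754, 78) = 2 × 3 × 13 × 17 × 29 = 38454.
Smallest N > 7 is LCM + 7 = 38454 + 7 = 38461.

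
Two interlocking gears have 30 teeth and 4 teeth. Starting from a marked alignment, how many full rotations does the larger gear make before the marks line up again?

All finish a whole number of cycles simultaneously at t = LCM of the periods.
30 = 2 × 3 × 5
4 = 2^2
LCM(30, 4) = 2^2 × 3 × 5 = 60.
Rotations for period 30: 60 / 30 = 2.

2 rotations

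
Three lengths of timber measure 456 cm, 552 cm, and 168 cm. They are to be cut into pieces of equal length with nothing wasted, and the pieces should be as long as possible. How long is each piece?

Each piece length must divide every original length, so the longest possible is gcd(456, 552, 168).
456 = 2^3 × 3 × 19
552 = 2^3 × 3 × 23
168 = 2^3 × 3 × 7
gcd(456, 552, 168) = 2^3 × 3 = 24.

24 cm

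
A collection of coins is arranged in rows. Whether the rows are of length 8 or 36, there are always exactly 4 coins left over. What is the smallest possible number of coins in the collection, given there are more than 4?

76

N − 4 must be a common multiple of 8 and 36.
8 = 2^3
36 = 2^2 × 3^2
LCM(8, 36) = 2^3 × 3^2 = 72.
Smallest N > 4 is LCM + 4 = 72 + 4 = 76.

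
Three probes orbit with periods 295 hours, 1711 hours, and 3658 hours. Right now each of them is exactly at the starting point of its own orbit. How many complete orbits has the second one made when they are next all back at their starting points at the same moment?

310 orbits

All finish a whole number of cycles simultaneously at t = LCM of the periods.
295 = 5 × 59
1711 = 29 × 59
3658 = 2 × 31 × 59
LCM(295, 1711, 3658) = 2 × 5 × 29 × 31 × 59 = 530410.
Orbits for period 1711: 530410 / 1711 = 310.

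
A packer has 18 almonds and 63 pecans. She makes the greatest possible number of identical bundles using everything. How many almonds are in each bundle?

2

Number of bundles = gcd(18, 63).
18 = 2 × 3^2
63 = 3^2 × 7
gcd(18, 63) = 3^2 = 9.
almonds per bundle = 18 / 9 = 2.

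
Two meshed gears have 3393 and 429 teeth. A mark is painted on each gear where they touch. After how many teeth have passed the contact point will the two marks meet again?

They coincide at every common multiple of the periods; the first is the LCM.
3393 = 3^2 × 13 × 29
429 = 3 × 11 × 13
LCM(3393, 429) = 3^2 × 11 × 13 × 29 = 37323.

37323 teeth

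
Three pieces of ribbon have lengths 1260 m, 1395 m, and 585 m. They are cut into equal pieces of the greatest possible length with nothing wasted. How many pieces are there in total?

72

Piece length = gcd(1260, 1395, 585).
1260 = 2^2 × 3^2 × 5 × 7
1395 = 3^2 × 5 × 31
585 = 3^2 × 5 × 13
gcd(1260, 1395, 585) = 3^2 × 5 = 45.
Total pieces = 1260/45 + 1395/45 + 585/45 = 28 + 31 + 13 = 72.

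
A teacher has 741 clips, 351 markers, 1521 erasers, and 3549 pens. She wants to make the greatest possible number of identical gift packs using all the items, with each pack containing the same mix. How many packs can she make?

39 packs

The pack count must divide each quantity, so the greatest is gcd(741, 351, 1521, 3549).
741 = 3 × 13 × 19
351 = 3^3 × 13
1521 = 3^2 × 13^2
3549 = 3 × 7 × 13^2
gcd(741, 351, 1521, 3549) = 3 × 13 = 39.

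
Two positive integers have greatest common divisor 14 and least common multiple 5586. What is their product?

For any two positive integers, gcd × lcm = product = 14 × 5586 = 78204.

78204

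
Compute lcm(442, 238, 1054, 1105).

479570

442 = 2 × 13 × 17
238 = 2 × 7 × 17
1054 = 2 × 17 × 31
1105 = 5 × 13 × 17
LCM(442, 238, 1054, 1105) = 2 × 5 × 7 × 13 × 17 × 31 = 479570.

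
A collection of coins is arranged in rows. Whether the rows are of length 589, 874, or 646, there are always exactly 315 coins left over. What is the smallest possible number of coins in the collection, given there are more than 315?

N − 315 must be a common multiple of 589, 874, and 646.
589 = 19 × 31
874 = 2 × 19 × 23
646 = 2 × 17 × 19
LCM(589, 874, 646) = 2 × 17 × 19 × 23 × 31 = 460598.
Smallest N > 315 is LCM + 315 = 460598 + 315 = 460913.

460913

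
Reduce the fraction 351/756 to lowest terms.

351 = 3^3 × 13
756 = 2^2 × 3^3 × 7
gcd(351, 756) = 3^3 = 27.
Divide numerator and denominator by 27: 351/756 = 13/28.

13/28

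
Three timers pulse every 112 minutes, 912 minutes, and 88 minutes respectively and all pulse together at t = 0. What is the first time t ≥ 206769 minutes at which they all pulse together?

210672 minutes

Joint pulses occur at multiples of LCM(112, 912, 88).
112 = 2^4 × 7
912 = 2^4 × 3 × 19
88 = 2^3 × 11
LCM(112, 912, 88) = 2^4 × 3 × 7 × 11 × 19 = 70224.
Smallest multiple of 70224 that is ≥ 206769: ⌈206769/70224⌉ × 70224 = 3 × 70224 = 210672.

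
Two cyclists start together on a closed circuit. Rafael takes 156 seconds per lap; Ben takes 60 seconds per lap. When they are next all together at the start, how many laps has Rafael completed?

5 laps

The first common completion time is the LCM of the periods.
156 = 2^2 × 3 × 13
60 = 2^2 × 3 × 5
LCM(156, 60) = 2^2 × 3 × 5 × 13 = 780.
Laps for period 156: 780 / 156 = 5.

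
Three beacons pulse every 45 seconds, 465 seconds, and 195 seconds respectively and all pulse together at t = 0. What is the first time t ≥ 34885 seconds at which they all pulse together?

36270 seconds

Joint pulses occur at multiples of LCM(45, 465, 195).
45 = 3^2 × 5
465 = 3 × 5 × 31
195 = 3 × 5 × 13
LCM(45, 465, 195) = 3^2 × 5 × 13 × 31 = 18135.
Smallest multiple of 18135 that is ≥ 34885: ⌈34885/18135⌉ × 18135 = 2 × 18135 = 36270.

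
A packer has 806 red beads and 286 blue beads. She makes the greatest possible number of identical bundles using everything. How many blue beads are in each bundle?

11

Number of bundles = gcd(806, 286).
806 = 2 × 13 × 31
286 = 2 × 11 × 13
gcd(806, 286) = 2 × 13 = 26.
blue beads per bundle = 286 / 26 = 11.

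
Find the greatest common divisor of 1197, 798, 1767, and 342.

57

1197 = 3^2 × 7 × 19
798 = 2 × 3 × 7 × 19
1767 = 3 × 19 × 31
342 = 2 × 3^2 × 19
gcd(1197, 798, 1767, 342) = 3 × 19 = 57.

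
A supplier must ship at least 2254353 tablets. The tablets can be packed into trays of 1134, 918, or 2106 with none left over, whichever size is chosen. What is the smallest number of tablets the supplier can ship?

2255526

The number of tablets must be a common multiple of 1134, 918, and 2106, so a multiple of their LCM.
1134 = 2 × 3^4 × 7
918 = 2 × 3^3 × 17
2106 = 2 × 3^4 × 13
LCM(1134, 918, 2106) = 2 × 3^4 × 7 × 13 × 17 = 250614.
Smallest multiple of 250614 that is ≥ 2254353: ⌈2254353/250614⌉ × 250614 = 9 × 250614 = 2255526.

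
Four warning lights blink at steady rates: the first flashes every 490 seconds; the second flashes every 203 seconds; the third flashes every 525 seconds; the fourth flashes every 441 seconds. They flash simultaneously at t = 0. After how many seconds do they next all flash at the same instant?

We need the least common multiple of the intervals.
490 = 2 × 5 × 7^2
203 = 7 × 29
525 = 3 × 5^2 × 7
441 = 3^2 × 7^2
LCM(490, 203, 525, 441) = 2 × 3^2 × 5^2 × 7^2 × 29 = 639450.

639450 seconds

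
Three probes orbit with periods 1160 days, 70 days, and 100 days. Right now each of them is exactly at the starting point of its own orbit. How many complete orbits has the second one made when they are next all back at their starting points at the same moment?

580 orbits

The first common completion time is the LCM of the periods.
1160 = 2^3 × 5 × 29
70 = 2 × 5 × 7
100 = 2^2 × 5^2
LCM(1160, 70, 100) = 2^3 × 5^2 × 7 × 29 = 40600.
Orbits for period 70: 40600 / 70 = 580.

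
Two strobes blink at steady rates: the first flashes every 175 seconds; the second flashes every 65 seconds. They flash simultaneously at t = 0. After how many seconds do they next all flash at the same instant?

The first simultaneous occurrence is after LCM of the individual periods.
175 = 5^2 × 7
65 = 5 × 13
LCM(175, 65) = 5^2 × 7 × 13 = 2275.

2275 seconds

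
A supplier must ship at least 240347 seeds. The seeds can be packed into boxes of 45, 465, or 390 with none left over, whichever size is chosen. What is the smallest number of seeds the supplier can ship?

253890

The number of seeds must be a common multiple of 45, 465, and 390, so a multiple of their LCM.
45 = 3^2 × 5
465 = 3 × 5 × 31
390 = 2 × 3 × 5 × 13
LCM(45, 465, 390) = 2 × 3^2 × 5 × 13 × 31 = 36270.
Smallest multiple of 36270 that is ≥ 240347: ⌈240347/36270⌉ × 36270 = 7 × 36270 = 253890.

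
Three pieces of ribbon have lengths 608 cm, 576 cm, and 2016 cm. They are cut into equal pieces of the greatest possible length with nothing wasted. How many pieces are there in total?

100

Piece length = gcd(608, 576, 2016).
608 = 2^5 × 19
576 = 2^6 × 3^2
2016 = 2^5 × 3^2 × 7
gcd(608, 576, 2016) = 2^5 = 32.
Total pieces = 608/32 + 576/32 + 2016/32 = 19 + 18 + 63 = 100.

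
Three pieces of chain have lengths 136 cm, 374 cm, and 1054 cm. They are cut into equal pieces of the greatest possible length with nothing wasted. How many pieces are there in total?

46

Piece length = gcd(136, 374, 1054).
136 = 2^3 × 17
374 = 2 × 11 × 17
1054 = 2 × 17 × 31
gcd(136, 374, 1054) = 2 × 17 = 34.
Total pieces = 136/34 + 374/34 + 1054/34 = 4 + 11 + 31 = 46.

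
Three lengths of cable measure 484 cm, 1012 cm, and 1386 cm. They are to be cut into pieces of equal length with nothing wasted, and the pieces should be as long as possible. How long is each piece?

The greatest length dividing all of 484, 1012, and 1386 is their gcd.
484 = 2^2 × 11^2
1012 = 2^2 × 11 × 23
1386 = 2 × 3^2 × 7 × 11
gcd(484, 1012, 1386) = 2 × 11 = 22.

22 cm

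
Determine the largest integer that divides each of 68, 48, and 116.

68 = 2^2 × 17
48 = 2^4 × 3
116 = 2^2 × 29
gcd(68, 48, 116) = 2^2 = 4.

4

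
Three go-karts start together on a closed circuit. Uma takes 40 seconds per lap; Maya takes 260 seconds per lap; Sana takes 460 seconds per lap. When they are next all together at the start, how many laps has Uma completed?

299 laps

All finish a whole number of cycles simultaneously at t = LCM of the periods.
40 = 2^3 × 5
260 = 2^2 × 5 × 13
460 = 2^2 × 5 × 23
LCM(40, 260, 460) = 2^3 × 5 × 13 × 23 = 11960.
Laps for period 40: 11960 / 40 = 299.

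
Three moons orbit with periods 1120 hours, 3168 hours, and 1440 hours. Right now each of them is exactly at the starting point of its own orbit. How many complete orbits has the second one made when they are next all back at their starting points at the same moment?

The first common completion time is the LCM of the periods.
1120 = 2^5 × 5 × 7
3168 = 2^5 × 3^2 × 11
1440 = 2^5 × 3^2 × 5
LCM(1120, 3168, 1440) = 2^5 × 3^2 × 5 × 7 × 11 = 110880.
Orbits for period 3168: 110880 / 3168 = 35.

35 orbits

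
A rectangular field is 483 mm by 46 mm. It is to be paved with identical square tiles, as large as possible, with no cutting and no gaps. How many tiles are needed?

42

Tile side = gcd(483, 46).
483 = 3 × 7 × 23
46 = 2 × 23
gcd(483, 46) = 23.
Tiles: (483/23) × (46/23) = 21 × 2 = 42.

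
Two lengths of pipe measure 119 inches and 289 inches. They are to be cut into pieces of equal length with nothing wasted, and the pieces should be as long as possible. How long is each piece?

17 inches

By the Euclidean algorithm:
289 = 2 × 119 + 51
119 = 2 × 51 + 17
51 = 3 × 17 + 0
gcd(119, 289) = 17.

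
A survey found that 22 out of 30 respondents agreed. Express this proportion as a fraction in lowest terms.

22 = 2 × 11
30 = 2 × 3 × 5
gcd(22, 30) = 2.
Divide numerator and denominator by 2: 22/30 = 11/15.

11/15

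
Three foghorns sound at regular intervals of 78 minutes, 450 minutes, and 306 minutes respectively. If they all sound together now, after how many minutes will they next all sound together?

The first simultaneous occurrence is after LCM of the individual periods.
78 = 2 × 3 × 13
450 = 2 × 3^2 × 5^2
306 = 2 × 3^2 × 17
LCM(78, 450, 306) = 2 × 3^2 × 5^2 × 13 × 17 = 99450.

99450 minutes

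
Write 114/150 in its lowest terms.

114 = 2 × 3 × 19
150 = 2 × 3 × 5^2
gcd(114, 150) = 2 × 3 = 6.
Divide numerator and denominator by 6: 114/150 = 19/25.

19/25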